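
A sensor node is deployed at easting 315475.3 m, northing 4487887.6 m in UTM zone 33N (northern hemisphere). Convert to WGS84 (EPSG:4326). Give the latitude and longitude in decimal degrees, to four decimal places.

lat 40.5212°, lon 12.8217°

Zone 33N: λ₀ = 15°, k₀ = 0.9996, false easting 500000 m.
Meridian distance M = (N − FN)/k₀ = 4489683.5 m.
Inverse transverse Mercator on WGS84 gives φ = 40.52120027°, λ = 12.82169948°.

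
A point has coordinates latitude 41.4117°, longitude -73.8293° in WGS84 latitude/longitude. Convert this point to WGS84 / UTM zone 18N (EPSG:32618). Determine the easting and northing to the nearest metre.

Zone 18 central meridian λ₀ = 6×18 − 183 = -75°; Δλ = +1.1707°.
Transverse Mercator on WGS84 with k₀ = 0.9996 gives E = 597843.336 m, N = 4585122.553 m.

E 597843 m, N 4585123 m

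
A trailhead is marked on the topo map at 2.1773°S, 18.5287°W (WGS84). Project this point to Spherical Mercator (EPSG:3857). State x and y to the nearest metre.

x -2062605 m, y -242434 m

Web Mercator is spherical with R = a = 6378137 m.
x = R·λ = 6378137 × -0.323386821 = -2062605.449 m.
y = R·ln tan(π/4 + φ/2) = 6378137 × -0.038010203 = -242434.283 m.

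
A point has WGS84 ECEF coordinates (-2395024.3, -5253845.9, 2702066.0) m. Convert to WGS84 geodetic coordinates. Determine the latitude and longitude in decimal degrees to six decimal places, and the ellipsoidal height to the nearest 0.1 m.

λ = atan2(Y, X) = -114.50640001°; p = √(X²+Y²) = 5773996.7 m.
Bowring's method on WGS84 (a = 6378137 m, b = 6356752.314 m) gives φ = 25.22630006°, h = 687.313 m.

lat 25.226300°, lon -114.506400°, h 687.3 m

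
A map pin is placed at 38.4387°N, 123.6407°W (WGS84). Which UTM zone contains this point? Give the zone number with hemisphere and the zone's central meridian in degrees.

Zone 10N, central meridian -123°

UTM zone = ⌊(λ + 180)/6⌋ + 1; -123.6407° ∈ [-126°, -120°) → zone 10.
Hemisphere: N (φ ≥ 0).
Central meridian λ₀ = 6×10 − 183 = -123°.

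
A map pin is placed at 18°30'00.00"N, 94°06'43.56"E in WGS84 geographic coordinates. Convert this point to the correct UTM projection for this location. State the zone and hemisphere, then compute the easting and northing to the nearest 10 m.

Zone 46N: E 617400 m, N 2045870 m

Longitude 94.1121° lies in the 6° band [90°, 96°), giving zone 46; latitude is north of the equator, so 46N.
Zone 46 central meridian λ₀ = 6×46 − 183 = 93°; Δλ = +1.1121°.
Transverse Mercator on WGS84 with k₀ = 0.9996 gives E = 617399.492 m, N = 2045866.591 m.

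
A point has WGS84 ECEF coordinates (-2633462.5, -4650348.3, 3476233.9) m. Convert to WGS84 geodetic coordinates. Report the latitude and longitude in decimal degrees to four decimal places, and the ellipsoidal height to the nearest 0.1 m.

lat 33.2186°, lon -119.5226°, h 3591.7 m

λ = atan2(Y, X) = -119.52260018°; p = √(X²+Y²) = 5344236.5 m.
Bowring's method on WGS84 (a = 6378137 m, b = 6356752.314 m) gives φ = 33.21859978°, h = 3591.723 m.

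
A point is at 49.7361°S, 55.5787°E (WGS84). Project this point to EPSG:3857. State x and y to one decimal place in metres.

Web Mercator is spherical with R = a = 6378137 m.
x = R·λ = 6378137 × 0.970031309 = 6186992.583 m.
y = R·ln tan(π/4 + φ/2) = 6378137 × -1.003537213 = -6400697.827 m.

x 6186992.6 m, y -6400697.8 m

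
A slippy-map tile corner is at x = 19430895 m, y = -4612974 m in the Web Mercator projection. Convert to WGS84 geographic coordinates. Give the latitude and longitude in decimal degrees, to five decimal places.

R = 6378137 m. λ = x/R = 174.55069963°.
φ = 2·arctan(exp(y/R)) − 90° = 2·arctan(0.48517) − 90° = -38.23709683°.

lat -38.23710°, lon 174.55070°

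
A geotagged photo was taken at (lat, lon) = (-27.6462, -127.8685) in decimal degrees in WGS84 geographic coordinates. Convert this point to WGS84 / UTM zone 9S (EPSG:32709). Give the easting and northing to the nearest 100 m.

Zone 9 central meridian λ₀ = 6×9 − 183 = -129°; Δλ = +1.1315°.
Transverse Mercator on WGS84 with k₀ = 0.9996 gives E = 611617.338 m, N = 6941477.418 m.

E 611600 m, N 6941500 m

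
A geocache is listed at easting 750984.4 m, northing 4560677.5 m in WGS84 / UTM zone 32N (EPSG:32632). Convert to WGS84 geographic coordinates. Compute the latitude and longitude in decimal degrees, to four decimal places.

lat 41.1586°, lon 11.9913°

Zone 32N: λ₀ = 9°, k₀ = 0.9996, false easting 500000 m.
Meridian distance M = (N − FN)/k₀ = 4562502.5 m.
Inverse transverse Mercator on WGS84 gives φ = 41.15860010°, λ = 11.99130056°.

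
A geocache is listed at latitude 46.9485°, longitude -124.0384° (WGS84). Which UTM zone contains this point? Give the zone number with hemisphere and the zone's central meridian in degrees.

UTM zone = ⌊(λ + 180)/6⌋ + 1; -124.0384° ∈ [-126°, -120°) → zone 10.
Hemisphere: N (φ ≥ 0).
Central meridian λ₀ = 6×10 − 183 = -123°.

Zone 10N, central meridian -123°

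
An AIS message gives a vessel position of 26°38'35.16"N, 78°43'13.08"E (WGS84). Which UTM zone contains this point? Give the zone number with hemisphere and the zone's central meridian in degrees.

Zone 44N, central meridian 81°

UTM zone = ⌊(λ + 180)/6⌋ + 1; 78.7203° ∈ [78°, 84°) → zone 44.
Hemisphere: N (φ ≥ 0).
Central meridian λ₀ = 6×44 − 183 = 81°.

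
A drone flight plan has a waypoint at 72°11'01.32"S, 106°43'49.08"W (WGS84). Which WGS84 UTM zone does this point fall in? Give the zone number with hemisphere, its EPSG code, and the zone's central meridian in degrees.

Zone 13S (EPSG:32713), central meridian -105°

UTM zone = ⌊(λ + 180)/6⌋ + 1; -106.7303° ∈ [-108°, -102°) → zone 13.
Hemisphere: S (φ < 0).
Central meridian λ₀ = 6×13 − 183 = -105°.
EPSG code: 32713.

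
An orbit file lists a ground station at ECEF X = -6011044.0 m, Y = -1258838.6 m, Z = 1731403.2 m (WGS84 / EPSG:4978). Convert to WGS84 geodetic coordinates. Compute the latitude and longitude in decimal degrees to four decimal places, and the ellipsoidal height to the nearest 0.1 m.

λ = atan2(Y, X) = -168.17199988°; p = √(X²+Y²) = 6141443.2 m.
Bowring's method on WGS84 (a = 6378137 m, b = 6356752.314 m) gives φ = 15.84499987°, h = 4281.927 m.

lat 15.8450°, lon -168.1720°, h 4281.9 m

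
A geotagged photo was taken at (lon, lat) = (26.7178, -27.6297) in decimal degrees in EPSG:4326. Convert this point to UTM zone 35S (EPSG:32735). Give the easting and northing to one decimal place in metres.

Zone 35 central meridian λ₀ = 6×35 − 183 = 27°; Δλ = -0.2822°.
Transverse Mercator on WGS84 with k₀ = 0.9996 gives E = 472159.048 m, N = 6943784.759 m.

E 472159.0 m, N 6943784.8 m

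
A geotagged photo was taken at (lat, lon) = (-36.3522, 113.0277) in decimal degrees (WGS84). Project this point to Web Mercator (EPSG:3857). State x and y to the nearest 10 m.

x 12582190 m, y -4349190 m

Web Mercator is spherical with R = a = 6378137 m.
x = R·λ = 6378137 × 1.972705511 = 12582186.010 m.
y = R·ln tan(π/4 + φ/2) = 6378137 × -0.681890715 = -4349192.397 m.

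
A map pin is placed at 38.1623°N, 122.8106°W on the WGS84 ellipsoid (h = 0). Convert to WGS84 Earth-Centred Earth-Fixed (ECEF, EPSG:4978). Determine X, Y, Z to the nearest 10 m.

X -2720870 m, Y -4220250 m, Z 3919620 m

WGS84: a = 6378137 m, e² = 0.006694380; N(φ) = a/√(1−e²sin²φ) = 6386303.419 m.
X = (N+h)·cosφ·cosλ = -2720870.056 m; Y = (N+h)·cosφ·sinλ = -4220249.000 m; Z = (N(1−e²)+h)·sinφ = 3919624.237 m.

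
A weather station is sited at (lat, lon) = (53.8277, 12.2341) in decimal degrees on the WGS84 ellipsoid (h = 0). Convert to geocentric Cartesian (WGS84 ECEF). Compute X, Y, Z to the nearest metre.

X 3687035 m, Y 799462 m, Z 5125448 m

WGS84: a = 6378137 m, e² = 0.006694380; N(φ) = a/√(1−e²sin²φ) = 6392094.560 m.
X = (N+h)·cosφ·cosλ = 3687034.582 m; Y = (N+h)·cosφ·sinλ = 799462.332 m; Z = (N(1−e²)+h)·sinφ = 5125448.224 m.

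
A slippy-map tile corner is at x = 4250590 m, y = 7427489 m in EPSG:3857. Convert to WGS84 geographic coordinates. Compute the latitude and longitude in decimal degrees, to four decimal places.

lat 55.3367°, lon 38.1837°

R = 6378137 m. λ = x/R = 38.18369964°.
φ = 2·arctan(exp(y/R)) − 90° = 2·arctan(3.20439) − 90° = 55.33670075°.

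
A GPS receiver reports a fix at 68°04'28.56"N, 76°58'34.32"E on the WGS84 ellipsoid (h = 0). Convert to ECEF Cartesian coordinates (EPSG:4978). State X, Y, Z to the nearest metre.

X 538258 m, Y 2327040 m, Z 5894205 m

WGS84: a = 6378137 m, e² = 0.006694380; N(φ) = a/√(1−e²sin²φ) = 6396589.000 m.
X = (N+h)·cosφ·cosλ = 538257.850 m; Y = (N+h)·cosφ·sinλ = 2327040.391 m; Z = (N(1−e²)+h)·sinφ = 5894204.938 m.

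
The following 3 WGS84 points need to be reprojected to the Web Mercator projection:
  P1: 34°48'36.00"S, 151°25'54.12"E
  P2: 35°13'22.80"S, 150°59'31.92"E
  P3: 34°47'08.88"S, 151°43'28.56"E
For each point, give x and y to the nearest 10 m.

Web Mercator: x = R·λ, y = R·ln tan(π/4+φ/2), R = 6378137 m.
P1 (-34.8100°, 151.4317°) → (16857299.734, -4138090.786) m.
P2 (-35.2230°, 150.9922°) → (16808374.818, -4194227.400) m.
P3 (-34.7858°, 151.7246°) → (16889905.213, -4134810.185) m.

P1: x 16857300 m, y -4138090 m; P2: x 16808370 m, y -4194230 m; P3: x 16889910 m, y -4134810 m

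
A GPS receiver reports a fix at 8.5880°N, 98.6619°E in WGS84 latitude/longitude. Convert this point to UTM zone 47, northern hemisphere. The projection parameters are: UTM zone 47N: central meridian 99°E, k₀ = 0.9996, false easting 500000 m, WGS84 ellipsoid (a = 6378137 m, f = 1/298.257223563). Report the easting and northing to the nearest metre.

Zone 47 central meridian λ₀ = 6×47 − 183 = 99°; Δλ = -0.3381°.
Transverse Mercator on WGS84 with k₀ = 0.9996 gives E = 462796.781 m, N = 949319.498 m.

E 462797 m, N 949319 m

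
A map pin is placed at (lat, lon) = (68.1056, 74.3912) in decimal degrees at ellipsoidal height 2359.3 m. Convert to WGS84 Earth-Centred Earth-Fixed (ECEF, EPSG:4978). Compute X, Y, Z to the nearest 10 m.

WGS84: a = 6378137 m, e² = 0.006694380; N(φ) = a/√(1−e²sin²φ) = 6396597.067 m.
X = (N+h)·cosφ·cosλ = 642036.612 m; Y = (N+h)·cosφ·sinλ = 2298153.937 m; Z = (N(1−e²)+h)·sinφ = 5897684.281 m.

X 642040 m, Y 2298150 m, Z 5897680 m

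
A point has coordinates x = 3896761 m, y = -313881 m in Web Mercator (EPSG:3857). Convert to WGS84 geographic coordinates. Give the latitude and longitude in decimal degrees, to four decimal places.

R = 6378137 m. λ = x/R = 35.00519965°.
φ = 2·arctan(exp(y/R)) − 90° = 2·arctan(0.95198) − 90° = -2.81850357°.

lat -2.8185°, lon 35.0052°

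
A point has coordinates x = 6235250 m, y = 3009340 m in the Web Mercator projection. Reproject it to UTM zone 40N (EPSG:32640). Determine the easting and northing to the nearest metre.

E 401210 m, N 2885228 m

Web Mercator inverse (R = 6378137 m) → φ = 26.08280244°, λ = 56.01220375°.
UTM 40N forward: E = 401210.038 m, N = 2885228.178 m.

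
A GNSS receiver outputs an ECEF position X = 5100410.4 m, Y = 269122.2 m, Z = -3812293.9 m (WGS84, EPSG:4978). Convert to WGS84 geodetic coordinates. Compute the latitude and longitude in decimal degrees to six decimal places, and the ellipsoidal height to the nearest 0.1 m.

λ = atan2(Y, X) = 3.02040010°; p = √(X²+Y²) = 5107505.6 m.
Bowring's method on WGS84 (a = 6378137 m, b = 6356752.314 m) gives φ = -36.92260026°, h = 2936.693 m.

lat -36.922600°, lon 3.020400°, h 2936.7 m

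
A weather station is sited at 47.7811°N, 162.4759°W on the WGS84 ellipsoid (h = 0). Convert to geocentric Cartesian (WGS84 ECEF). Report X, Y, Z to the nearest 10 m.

X -4094500 m, Y -1292890 m, Z 4700560 m

WGS84: a = 6378137 m, e² = 0.006694380; N(φ) = a/√(1−e²sin²φ) = 6389878.392 m.
X = (N+h)·cosφ·cosλ = -4094501.706 m; Y = (N+h)·cosφ·sinλ = -1292885.142 m; Z = (N(1−e²)+h)·sinφ = 4700555.784 m.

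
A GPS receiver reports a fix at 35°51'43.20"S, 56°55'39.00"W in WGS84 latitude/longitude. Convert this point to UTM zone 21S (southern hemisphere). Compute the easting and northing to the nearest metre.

E 506546 m, N 6031355 m

Zone 21 central meridian λ₀ = 6×21 − 183 = -57°; Δλ = +0.0725°.
Transverse Mercator on WGS84 with k₀ = 0.9996 gives E = 506545.618 m, N = 6031355.161 m.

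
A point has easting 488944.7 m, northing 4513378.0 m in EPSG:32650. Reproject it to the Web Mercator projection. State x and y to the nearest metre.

x 13009798 m, y 4978667 m

Unproject from UTM 50N (λ₀ = 117°) → φ = 40.77130044°, λ = 116.86899995°.
Web Mercator (R = 6378137 m): x = 13009797.564 m, y = 4978666.831 m.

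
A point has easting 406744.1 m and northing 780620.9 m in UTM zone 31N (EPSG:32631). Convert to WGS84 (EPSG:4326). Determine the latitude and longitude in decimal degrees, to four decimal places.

Zone 31N: λ₀ = 3°, k₀ = 0.9996, false easting 500000 m.
Meridian distance M = (N − FN)/k₀ = 780933.3 m.
Inverse transverse Mercator on WGS84 gives φ = 7.06139988°, λ = 2.15559999°.

lat 7.0614°, lon 2.1556°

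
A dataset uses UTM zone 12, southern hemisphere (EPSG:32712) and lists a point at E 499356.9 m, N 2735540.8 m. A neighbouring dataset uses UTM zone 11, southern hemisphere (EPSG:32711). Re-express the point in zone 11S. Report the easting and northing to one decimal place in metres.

E 776639.8 m, N 2722374.4 m

UTM 12S → geographic: φ = -65.50250027°, λ = -111.01389916°.
UTM 11S (λ₀ = -117°) forward: E = 776639.782 m, N = 2722374.404 m.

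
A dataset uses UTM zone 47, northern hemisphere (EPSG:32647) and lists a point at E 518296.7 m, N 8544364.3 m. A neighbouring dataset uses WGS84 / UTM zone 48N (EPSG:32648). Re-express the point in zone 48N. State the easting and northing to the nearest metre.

UTM 47N → geographic: φ = 76.97739965°, λ = 99.72739808°.
UTM 48N (λ₀ = 105°) forward: E = 367539.914 m, N = 8550193.784 m.

E 367540 m, N 8550194 m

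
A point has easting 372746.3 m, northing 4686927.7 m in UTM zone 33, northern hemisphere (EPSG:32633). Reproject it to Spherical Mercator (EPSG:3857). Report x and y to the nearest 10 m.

Unproject from UTM 33N (λ₀ = 15°) → φ = 42.32419969°, λ = 13.45560023°.
Web Mercator (R = 6378137 m): x = 1497870.566 m, y = 5209667.378 m.

x 1497870 m, y 5209670 m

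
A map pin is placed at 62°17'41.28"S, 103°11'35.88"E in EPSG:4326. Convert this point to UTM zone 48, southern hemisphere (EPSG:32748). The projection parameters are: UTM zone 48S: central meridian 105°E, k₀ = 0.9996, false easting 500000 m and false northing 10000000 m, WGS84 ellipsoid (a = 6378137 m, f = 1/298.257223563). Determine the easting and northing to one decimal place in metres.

Zone 48 central meridian λ₀ = 6×48 − 183 = 105°; Δλ = -1.8067°.
Transverse Mercator on WGS84 with k₀ = 0.9996 gives E = 406294.392 m, N = 3091669.957 m.

E 406294.4 m, N 3091670.0 m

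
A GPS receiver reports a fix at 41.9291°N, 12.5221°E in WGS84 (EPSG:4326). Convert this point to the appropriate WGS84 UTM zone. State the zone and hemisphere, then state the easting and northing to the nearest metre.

Zone 33N: E 294552 m, N 4644874 m

Longitude 12.5221° lies in the 6° band [12°, 18°), giving zone 33; latitude is north of the equator, so 33N.
Zone 33 central meridian λ₀ = 6×33 − 183 = 15°; Δλ = -2.4779°.
Transverse Mercator on WGS84 with k₀ = 0.9996 gives E = 294551.607 m, N = 4644873.879 m.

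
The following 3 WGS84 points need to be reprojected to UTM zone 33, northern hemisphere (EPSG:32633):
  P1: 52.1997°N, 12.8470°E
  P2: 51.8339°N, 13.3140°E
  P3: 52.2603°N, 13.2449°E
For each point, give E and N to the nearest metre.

P1: E 352863 m, N 5785435 m; P2: E 383831 m, N 5743908 m; P3: E 380216 m, N 5791441 m

UTM zone 33N: λ₀ = 15°, k₀ = 0.9996.
P1 (52.1997°, 12.8470°) → (352862.565, 5785434.610) m.
P2 (51.8339°, 13.3140°) → (383831.239, 5743908.348) m.
P3 (52.2603°, 13.2449°) → (380216.207, 5791441.182) m.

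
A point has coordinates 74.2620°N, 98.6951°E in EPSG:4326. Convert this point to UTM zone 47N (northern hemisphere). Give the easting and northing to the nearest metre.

E 490769 m, N 8241292 m

Zone 47 central meridian λ₀ = 6×47 − 183 = 99°; Δλ = -0.3049°.
Transverse Mercator on WGS84 with k₀ = 0.9996 gives E = 490768.847 m, N = 8241291.755 m.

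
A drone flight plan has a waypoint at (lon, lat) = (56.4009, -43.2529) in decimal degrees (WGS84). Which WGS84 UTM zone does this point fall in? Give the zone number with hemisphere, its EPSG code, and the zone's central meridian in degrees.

UTM zone = ⌊(λ + 180)/6⌋ + 1; 56.4009° ∈ [54°, 60°) → zone 40.
Hemisphere: S (φ < 0).
Central meridian λ₀ = 6×40 − 183 = 57°.
EPSG code: 32740.

Zone 40S (EPSG:32740), central meridian 57°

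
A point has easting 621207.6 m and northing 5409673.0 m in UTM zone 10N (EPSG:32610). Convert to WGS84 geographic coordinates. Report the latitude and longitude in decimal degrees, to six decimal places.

Zone 10N: λ₀ = -123°, k₀ = 0.9996, false easting 500000 m.
Meridian distance M = (N − FN)/k₀ = 5411837.7 m.
Inverse transverse Mercator on WGS84 gives φ = 48.82820027°, λ = -121.34849962°.

lat 48.828200°, lon -121.348500°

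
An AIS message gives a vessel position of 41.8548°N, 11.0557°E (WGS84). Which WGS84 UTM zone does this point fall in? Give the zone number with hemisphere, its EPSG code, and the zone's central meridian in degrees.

UTM zone = ⌊(λ + 180)/6⌋ + 1; 11.0557° ∈ [6°, 12°) → zone 32.
Hemisphere: N (φ ≥ 0).
Central meridian λ₀ = 6×32 − 183 = 9°.
EPSG code: 32632.

Zone 32N (EPSG:32632), central meridian 9°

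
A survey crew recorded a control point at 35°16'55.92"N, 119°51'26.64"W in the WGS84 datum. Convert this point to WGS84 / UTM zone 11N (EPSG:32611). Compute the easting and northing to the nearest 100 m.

E 240100 m, N 3908100 m

Zone 11 central meridian λ₀ = 6×11 − 183 = -117°; Δλ = -2.8574°.
Transverse Mercator on WGS84 with k₀ = 0.9996 gives E = 240119.735 m, N = 3908083.547 m.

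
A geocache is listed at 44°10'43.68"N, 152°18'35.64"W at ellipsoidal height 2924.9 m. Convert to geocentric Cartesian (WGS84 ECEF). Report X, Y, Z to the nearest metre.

WGS84: a = 6378137 m, e² = 0.006694380; N(φ) = a/√(1−e²sin²φ) = 6388530.826 m.
X = (N+h)·cosφ·cosλ = -4058791.861 m; Y = (N+h)·cosφ·sinλ = -2130018.832 m; Z = (N(1−e²)+h)·sinφ = 4424399.671 m.

X -4058792 m, Y -2130019 m, Z 4424400 m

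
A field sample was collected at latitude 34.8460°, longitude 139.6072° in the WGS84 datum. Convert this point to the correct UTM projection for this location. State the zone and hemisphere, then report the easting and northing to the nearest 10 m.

Zone 54N: E 372660 m, N 3856850 m

Longitude 139.6072° lies in the 6° band [138°, 144°), giving zone 54; latitude is north of the equator, so 54N.
Zone 54 central meridian λ₀ = 6×54 − 183 = 141°; Δλ = -1.3928°.
Transverse Mercator on WGS84 with k₀ = 0.9996 gives E = 372662.646 m, N = 3856849.694 m.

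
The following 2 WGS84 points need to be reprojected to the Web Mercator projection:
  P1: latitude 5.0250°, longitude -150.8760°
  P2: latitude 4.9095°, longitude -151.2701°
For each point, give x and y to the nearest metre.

P1: x -16795439 m, y 560099 m; P2: x -16839311 m, y 547193 m

Web Mercator: x = R·λ, y = R·ln tan(π/4+φ/2), R = 6378137 m.
P1 (5.0250°, -150.8760°) → (-16795439.493, 560098.929) m.
P2 (4.9095°, -151.2701°) → (-16839310.504, 547193.055) m.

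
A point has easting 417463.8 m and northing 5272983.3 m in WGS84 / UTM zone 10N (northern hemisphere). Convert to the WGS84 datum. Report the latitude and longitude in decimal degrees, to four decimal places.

lat 47.6050°, lon -124.0981°

Zone 10N: λ₀ = -123°, k₀ = 0.9996, false easting 500000 m.
Meridian distance M = (N − FN)/k₀ = 5275093.3 m.
Inverse transverse Mercator on WGS84 gives φ = 47.60500023°, λ = -124.09810007°.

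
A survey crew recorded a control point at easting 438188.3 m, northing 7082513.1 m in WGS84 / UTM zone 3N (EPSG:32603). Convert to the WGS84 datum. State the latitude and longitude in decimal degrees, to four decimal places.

Zone 3N: λ₀ = -165°, k₀ = 0.9996, false easting 500000 m.
Meridian distance M = (N − FN)/k₀ = 7085347.2 m.
Inverse transverse Mercator on WGS84 gives φ = 63.86439994°, λ = -166.25769917°.

lat 63.8644°, lon -166.2577°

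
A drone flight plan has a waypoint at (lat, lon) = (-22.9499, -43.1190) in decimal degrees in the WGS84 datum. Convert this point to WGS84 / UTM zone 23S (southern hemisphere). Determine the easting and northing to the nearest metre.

E 692863 m, N 7460792 m

Zone 23 central meridian λ₀ = 6×23 − 183 = -45°; Δλ = +1.8810°.
Transverse Mercator on WGS84 with k₀ = 0.9996 gives E = 692863.098 m, N = 7460791.538 m.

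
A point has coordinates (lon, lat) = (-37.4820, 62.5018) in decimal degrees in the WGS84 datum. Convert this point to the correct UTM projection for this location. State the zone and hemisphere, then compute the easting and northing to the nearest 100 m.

Zone 24N: E 578200 m, N 6931000 m

Longitude -37.4820° lies in the 6° band [-42°, -36°), giving zone 24; latitude is north of the equator, so 24N.
Zone 24 central meridian λ₀ = 6×24 − 183 = -39°; Δλ = +1.5180°.
Transverse Mercator on WGS84 with k₀ = 0.9996 gives E = 578192.711 m, N = 6931002.086 m.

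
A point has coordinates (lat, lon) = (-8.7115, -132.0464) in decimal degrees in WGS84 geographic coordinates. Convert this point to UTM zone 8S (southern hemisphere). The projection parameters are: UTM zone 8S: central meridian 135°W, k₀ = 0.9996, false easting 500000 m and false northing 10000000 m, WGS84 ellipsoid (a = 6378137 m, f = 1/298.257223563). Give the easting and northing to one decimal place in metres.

E 825033.4 m, N 9035773.6 m

Zone 8 central meridian λ₀ = 6×8 − 183 = -135°; Δλ = +2.9536°.
Transverse Mercator on WGS84 with k₀ = 0.9996 gives E = 825033.380 m, N = 9035773.602 m.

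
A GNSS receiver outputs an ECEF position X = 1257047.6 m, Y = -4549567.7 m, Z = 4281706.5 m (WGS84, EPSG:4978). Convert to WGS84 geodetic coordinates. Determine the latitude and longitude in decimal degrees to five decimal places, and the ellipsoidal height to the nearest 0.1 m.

lat 42.40370°, lon -74.55450°, h 4277.7 m

λ = atan2(Y, X) = -74.55450021°; p = √(X²+Y²) = 4720035.5 m.
Bowring's method on WGS84 (a = 6378137 m, b = 6356752.314 m) gives φ = 42.40369970°, h = 4277.703 m.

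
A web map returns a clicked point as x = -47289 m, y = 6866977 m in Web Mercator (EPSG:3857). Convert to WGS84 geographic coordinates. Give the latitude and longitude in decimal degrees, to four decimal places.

lat 52.3682°, lon -0.4248°

R = 6378137 m. λ = x/R = -0.42480431°.
φ = 2·arctan(exp(y/R)) − 90° = 2·arctan(2.93481) − 90° = 52.36820268°.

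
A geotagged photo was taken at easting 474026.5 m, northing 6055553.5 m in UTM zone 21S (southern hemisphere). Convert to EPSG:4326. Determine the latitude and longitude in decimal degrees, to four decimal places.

lat -35.6435°, lon -57.2869°

Zone 21S: λ₀ = -57°, k₀ = 0.9996, false easting 500000 m, false northing 10000000 m.
Meridian distance M = (N − FN)/k₀ = -3946024.9 m.
Inverse transverse Mercator on WGS84 gives φ = -35.64350033°, λ = -57.28689971°.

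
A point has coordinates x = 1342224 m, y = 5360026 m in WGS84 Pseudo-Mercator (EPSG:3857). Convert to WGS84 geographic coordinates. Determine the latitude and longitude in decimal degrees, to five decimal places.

lat 43.31490°, lon 12.05740°

R = 6378137 m. λ = x/R = 12.05740334°.
φ = 2·arctan(exp(y/R)) − 90° = 2·arctan(2.31724) − 90° = 43.31489785°.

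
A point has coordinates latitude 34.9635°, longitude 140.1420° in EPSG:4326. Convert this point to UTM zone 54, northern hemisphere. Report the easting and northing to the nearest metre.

Zone 54 central meridian λ₀ = 6×54 − 183 = 141°; Δλ = -0.8580°.
Transverse Mercator on WGS84 with k₀ = 0.9996 gives E = 421670.316 m, N = 3869331.471 m.

E 421670 m, N 3869331 m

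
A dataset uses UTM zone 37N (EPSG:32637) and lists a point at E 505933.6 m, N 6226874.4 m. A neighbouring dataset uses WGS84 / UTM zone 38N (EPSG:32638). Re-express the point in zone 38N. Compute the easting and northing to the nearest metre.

UTM 37N → geographic: φ = 56.18680044°, λ = 39.09560047°.
UTM 38N (λ₀ = 45°) forward: E = 133781.152 m, N = 6242570.811 m.

E 133781 m, N 6242571 m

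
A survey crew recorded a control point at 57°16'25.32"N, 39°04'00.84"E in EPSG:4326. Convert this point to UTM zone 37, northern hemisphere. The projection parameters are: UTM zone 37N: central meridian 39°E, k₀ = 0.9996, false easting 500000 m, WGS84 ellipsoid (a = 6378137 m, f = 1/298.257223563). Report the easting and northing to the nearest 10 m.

E 504030 m, N 6347860 m

Zone 37 central meridian λ₀ = 6×37 − 183 = 39°; Δλ = +0.0669°.
Transverse Mercator on WGS84 with k₀ = 0.9996 gives E = 504034.151 m, N = 6347855.578 m.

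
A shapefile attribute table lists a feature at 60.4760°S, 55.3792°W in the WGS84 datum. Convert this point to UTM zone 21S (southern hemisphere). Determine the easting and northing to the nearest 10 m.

E 589100 m, N 3294480 m

Zone 21 central meridian λ₀ = 6×21 − 183 = -57°; Δλ = +1.6208°.
Transverse Mercator on WGS84 with k₀ = 0.9996 gives E = 589096.526 m, N = 3294479.189 m.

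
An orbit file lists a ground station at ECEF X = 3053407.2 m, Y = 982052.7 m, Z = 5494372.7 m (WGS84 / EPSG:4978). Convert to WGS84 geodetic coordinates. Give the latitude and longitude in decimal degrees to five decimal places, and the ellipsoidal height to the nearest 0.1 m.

λ = atan2(Y, X) = 17.82909933°; p = √(X²+Y²) = 3207448.1 m.
Bowring's method on WGS84 (a = 6378137 m, b = 6356752.314 m) gives φ = 59.89220018°, h = -103.562 m.

lat 59.89220°, lon 17.82910°, h -103.6 m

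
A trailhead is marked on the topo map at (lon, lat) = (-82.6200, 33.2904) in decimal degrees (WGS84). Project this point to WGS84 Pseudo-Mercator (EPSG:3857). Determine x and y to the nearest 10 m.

Web Mercator is spherical with R = a = 6378137 m.
x = R·λ = 6378137 × -1.441991028 = -9197216.329 m.
y = R·ln tan(π/4 + φ/2) = 6378137 × 0.616780958 = 3933913.448 m.

x -9197220 m, y 3933910 m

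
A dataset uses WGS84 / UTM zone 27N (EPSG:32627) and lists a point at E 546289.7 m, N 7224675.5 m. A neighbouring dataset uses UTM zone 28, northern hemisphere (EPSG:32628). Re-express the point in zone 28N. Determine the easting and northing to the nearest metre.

E 265051 m, N 7233648 m

UTM 27N → geographic: φ = 65.14229977°, λ = -20.01310023°.
UTM 28N (λ₀ = -15°) forward: E = 265051.383 m, N = 7233648.005 m.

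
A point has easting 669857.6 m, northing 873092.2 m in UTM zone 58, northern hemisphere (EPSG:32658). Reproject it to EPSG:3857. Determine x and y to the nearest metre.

x 18539237 m, y 881752 m

Unproject from UTM 58N (λ₀ = 165°) → φ = 7.89579990°, λ = 166.54080021°.
Web Mercator (R = 6378137 m): x = 18539237.076 m, y = 881751.745 m.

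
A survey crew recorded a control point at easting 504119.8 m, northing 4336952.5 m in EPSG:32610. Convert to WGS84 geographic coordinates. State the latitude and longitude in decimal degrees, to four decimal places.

Zone 10N: λ₀ = -123°, k₀ = 0.9996, false easting 500000 m.
Meridian distance M = (N − FN)/k₀ = 4338688.0 m.
Inverse transverse Mercator on WGS84 gives φ = 39.18179979°, λ = -122.95230042°.

lat 39.1818°, lon -122.9523°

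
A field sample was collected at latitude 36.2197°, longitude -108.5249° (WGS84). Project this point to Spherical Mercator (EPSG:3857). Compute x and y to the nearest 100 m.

Web Mercator is spherical with R = a = 6378137 m.
x = R·λ = 6378137 × -1.894116825 = -12080936.606 m.
y = R·ln tan(π/4 + φ/2) = 6378137 × 0.679021792 = 4330894.016 m.

x -12080900 m, y 4330900 m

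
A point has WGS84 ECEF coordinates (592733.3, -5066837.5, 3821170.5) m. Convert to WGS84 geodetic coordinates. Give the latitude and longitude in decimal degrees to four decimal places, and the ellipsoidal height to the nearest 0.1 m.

λ = atan2(Y, X) = -83.32770057°; p = √(X²+Y²) = 5101389.5 m.
Bowring's method on WGS84 (a = 6378137 m, b = 6356752.314 m) gives φ = 37.01960016°, h = 3388.847 m.

lat 37.0196°, lon -83.3277°, h 3388.8 m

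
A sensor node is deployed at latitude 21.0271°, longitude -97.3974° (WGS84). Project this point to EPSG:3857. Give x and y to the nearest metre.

Web Mercator is spherical with R = a = 6378137 m.
x = R·λ = 6378137 × -1.699905313 = -10842228.973 m.
y = R·ln tan(π/4 + φ/2) = 6378137 × 0.375518787 = 2395110.267 m.

x -10842229 m, y 2395110 m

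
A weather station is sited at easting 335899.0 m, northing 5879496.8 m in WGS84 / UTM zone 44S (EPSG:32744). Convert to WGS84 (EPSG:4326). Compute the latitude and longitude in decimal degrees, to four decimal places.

Zone 44S: λ₀ = 81°, k₀ = 0.9996, false easting 500000 m, false northing 10000000 m.
Meridian distance M = (N − FN)/k₀ = -4122152.1 m.
Inverse transverse Mercator on WGS84 gives φ = -37.21659991°, λ = 79.15049996°.

lat -37.2166°, lon 79.1505°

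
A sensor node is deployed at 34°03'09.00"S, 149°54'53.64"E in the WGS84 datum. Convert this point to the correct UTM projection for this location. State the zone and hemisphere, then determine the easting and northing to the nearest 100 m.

Zone 55S: E 769100 m, N 6228200 m

Longitude 149.9149° lies in the 6° band [144°, 150°), giving zone 55; latitude is south of the equator, so 55S.
Zone 55 central meridian λ₀ = 6×55 − 183 = 147°; Δλ = +2.9149°.
Transverse Mercator on WGS84 with k₀ = 0.9996 gives E = 769062.602 m, N = 6228188.480 m.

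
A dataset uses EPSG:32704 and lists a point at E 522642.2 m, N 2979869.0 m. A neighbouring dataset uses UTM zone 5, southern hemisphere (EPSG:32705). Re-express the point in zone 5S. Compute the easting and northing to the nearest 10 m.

UTM 4S → geographic: φ = -63.30929970°, λ = -158.54820049°.
UTM 5S (λ₀ = -153°) forward: E = 222206.433 m, N = 2967918.740 m.

E 222210 m, N 2967920 m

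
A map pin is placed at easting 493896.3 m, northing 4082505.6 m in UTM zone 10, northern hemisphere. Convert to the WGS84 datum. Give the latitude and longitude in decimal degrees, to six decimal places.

Zone 10N: λ₀ = -123°, k₀ = 0.9996, false easting 500000 m.
Meridian distance M = (N − FN)/k₀ = 4084139.3 m.
Inverse transverse Mercator on WGS84 gives φ = 36.88849982°, λ = -123.06849945°.

lat 36.888500°, lon -123.068499°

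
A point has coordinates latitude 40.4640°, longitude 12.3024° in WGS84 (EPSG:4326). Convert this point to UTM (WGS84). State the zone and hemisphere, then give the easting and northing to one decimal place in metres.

Longitude 12.3024° lies in the 6° band [12°, 18°), giving zone 33; latitude is north of the equator, so 33N.
Zone 33 central meridian λ₀ = 6×33 − 183 = 15°; Δλ = -2.6976°.
Transverse Mercator on WGS84 with k₀ = 0.9996 gives E = 271286.318 m, N = 4482754.306 m.

Zone 33N: E 271286.3 m, N 4482754.3 m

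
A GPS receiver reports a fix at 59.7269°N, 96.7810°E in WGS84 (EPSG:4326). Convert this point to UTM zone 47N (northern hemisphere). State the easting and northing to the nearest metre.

Zone 47 central meridian λ₀ = 6×47 − 183 = 99°; Δλ = -2.2190°.
Transverse Mercator on WGS84 with k₀ = 0.9996 gives E = 375225.977 m, N = 6623084.383 m.

E 375226 m, N 6623084 m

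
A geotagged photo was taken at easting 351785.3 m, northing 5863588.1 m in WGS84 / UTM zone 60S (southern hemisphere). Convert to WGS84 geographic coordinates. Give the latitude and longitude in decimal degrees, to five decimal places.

Zone 60S: λ₀ = 177°, k₀ = 0.9996, false easting 500000 m, false northing 10000000 m.
Meridian distance M = (N − FN)/k₀ = -4138067.1 m.
Inverse transverse Mercator on WGS84 gives φ = -37.36259970°, λ = 175.32630025°.

lat -37.36260°, lon 175.32630°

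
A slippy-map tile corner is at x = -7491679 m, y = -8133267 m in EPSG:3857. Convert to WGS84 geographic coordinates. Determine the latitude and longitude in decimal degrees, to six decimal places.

lat -58.781301°, lon -67.298897°

R = 6378137 m. λ = x/R = -67.29889749°.
φ = 2·arctan(exp(y/R)) − 90° = 2·arctan(0.27938) − 90° = -58.78130084°.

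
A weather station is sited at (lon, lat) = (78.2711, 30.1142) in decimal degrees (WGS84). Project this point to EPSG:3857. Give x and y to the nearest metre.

Web Mercator is spherical with R = a = 6378137 m.
x = R·λ = 6378137 × 1.366088404 = 8713098.996 m.
y = R·ln tan(π/4 + φ/2) = 6378137 × 0.551608981 = 3518237.651 m.

x 8713099 m, y 3518238 m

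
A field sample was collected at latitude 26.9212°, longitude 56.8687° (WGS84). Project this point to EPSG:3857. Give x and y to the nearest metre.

x 6330595 m, y 3113630 m

Web Mercator is spherical with R = a = 6378137 m.
x = R·λ = 6378137 × 0.992546056 = 6330594.726 m.
y = R·ln tan(π/4 + φ/2) = 6378137 × 0.488172357 = 3113630.175 m.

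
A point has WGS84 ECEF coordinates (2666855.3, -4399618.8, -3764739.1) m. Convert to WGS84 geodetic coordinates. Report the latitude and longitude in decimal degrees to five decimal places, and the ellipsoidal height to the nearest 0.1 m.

λ = atan2(Y, X) = -58.77760033°; p = √(X²+Y²) = 5144780.1 m.
Bowring's method on WGS84 (a = 6378137 m, b = 6356752.314 m) gives φ = -36.37859952°, h = 4454.702 m.

lat -36.37860°, lon -58.77760°, h 4454.7 m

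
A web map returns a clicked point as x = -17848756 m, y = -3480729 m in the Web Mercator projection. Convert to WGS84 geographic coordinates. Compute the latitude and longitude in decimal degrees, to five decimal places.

R = 6378137 m. λ = x/R = -160.33810317°.
φ = 2·arctan(exp(y/R)) − 90° = 2·arctan(0.57942) − 90° = -29.82230347°.

lat -29.82230°, lon -160.33810°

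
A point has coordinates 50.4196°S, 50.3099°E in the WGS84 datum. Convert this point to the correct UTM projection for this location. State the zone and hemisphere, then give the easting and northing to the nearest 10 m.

Zone 39S: E 450970 m, N 4414490 m

Longitude 50.3099° lies in the 6° band [48°, 54°), giving zone 39; latitude is south of the equator, so 39S.
Zone 39 central meridian λ₀ = 6×39 − 183 = 51°; Δλ = -0.6901°.
Transverse Mercator on WGS84 with k₀ = 0.9996 gives E = 450974.558 m, N = 4414486.997 m.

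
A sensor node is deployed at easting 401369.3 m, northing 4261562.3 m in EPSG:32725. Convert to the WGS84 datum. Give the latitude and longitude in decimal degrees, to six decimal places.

Zone 25S: λ₀ = -33°, k₀ = 0.9996, false easting 500000 m, false northing 10000000 m.
Meridian distance M = (N − FN)/k₀ = -5740734.0 m.
Inverse transverse Mercator on WGS84 gives φ = -51.78810001°, λ = -34.42999960°.

lat -51.788100°, lon -34.430000°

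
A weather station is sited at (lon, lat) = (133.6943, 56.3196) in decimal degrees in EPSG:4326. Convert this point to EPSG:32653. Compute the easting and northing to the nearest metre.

E 419242 m, N 6242417 m

Zone 53 central meridian λ₀ = 6×53 − 183 = 135°; Δλ = -1.3057°.
Transverse Mercator on WGS84 with k₀ = 0.9996 gives E = 419242.336 m, N = 6242416.907 m.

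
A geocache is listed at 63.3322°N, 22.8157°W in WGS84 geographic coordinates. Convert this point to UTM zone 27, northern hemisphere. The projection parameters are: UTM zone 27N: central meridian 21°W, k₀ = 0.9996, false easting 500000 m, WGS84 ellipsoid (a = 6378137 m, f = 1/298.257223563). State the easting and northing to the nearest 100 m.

E 409100 m, N 7023900 m

Zone 27 central meridian λ₀ = 6×27 − 183 = -21°; Δλ = -1.8157°.
Transverse Mercator on WGS84 with k₀ = 0.9996 gives E = 409085.893 m, N = 7023890.285 m.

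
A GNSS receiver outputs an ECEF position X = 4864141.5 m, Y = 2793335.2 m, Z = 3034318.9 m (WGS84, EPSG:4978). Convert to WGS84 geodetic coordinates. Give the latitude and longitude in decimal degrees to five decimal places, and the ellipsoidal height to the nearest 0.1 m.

λ = atan2(Y, X) = 29.86749992°; p = √(X²+Y²) = 5609152.7 m.
Bowring's method on WGS84 (a = 6378137 m, b = 6356752.314 m) gives φ = 28.57279957°, h = 4001.925 m.

lat 28.57280°, lon 29.86750°, h 4001.9 m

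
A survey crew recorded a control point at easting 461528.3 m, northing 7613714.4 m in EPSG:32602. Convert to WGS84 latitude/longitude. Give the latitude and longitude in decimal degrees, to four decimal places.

Zone 2N: λ₀ = -171°, k₀ = 0.9996, false easting 500000 m.
Meridian distance M = (N − FN)/k₀ = 7616761.1 m.
Inverse transverse Mercator on WGS84 gives φ = 68.63279984°, λ = -171.94619957°.

lat 68.6328°, lon -171.9462°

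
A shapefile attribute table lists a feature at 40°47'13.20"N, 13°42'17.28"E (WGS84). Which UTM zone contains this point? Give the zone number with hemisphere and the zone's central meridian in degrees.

Zone 33N, central meridian 15°

UTM zone = ⌊(λ + 180)/6⌋ + 1; 13.7048° ∈ [12°, 18°) → zone 33.
Hemisphere: N (φ ≥ 0).
Central meridian λ₀ = 6×33 − 183 = 15°.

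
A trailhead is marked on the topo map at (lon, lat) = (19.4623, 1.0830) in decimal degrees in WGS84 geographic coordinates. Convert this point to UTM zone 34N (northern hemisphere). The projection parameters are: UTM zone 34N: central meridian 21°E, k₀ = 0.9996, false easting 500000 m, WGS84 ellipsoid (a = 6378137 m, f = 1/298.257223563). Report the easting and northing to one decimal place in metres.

Zone 34 central meridian λ₀ = 6×34 − 183 = 21°; Δλ = -1.5377°.
Transverse Mercator on WGS84 with k₀ = 0.9996 gives E = 328902.186 m, N = 119747.586 m.

E 328902.2 m, N 119747.6 m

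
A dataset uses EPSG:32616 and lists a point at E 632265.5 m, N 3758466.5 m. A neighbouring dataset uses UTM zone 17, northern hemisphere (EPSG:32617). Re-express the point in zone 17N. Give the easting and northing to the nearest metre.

E 77734 m, N 3766959 m

UTM 16N → geographic: φ = 33.95839969°, λ = -85.56850049°.
UTM 17N (λ₀ = -81°) forward: E = 77733.959 m, N = 3766959.148 m.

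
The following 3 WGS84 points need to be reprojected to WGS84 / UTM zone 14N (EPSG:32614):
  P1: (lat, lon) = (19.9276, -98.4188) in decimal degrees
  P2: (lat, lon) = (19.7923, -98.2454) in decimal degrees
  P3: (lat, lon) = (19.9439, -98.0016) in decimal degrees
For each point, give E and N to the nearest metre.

UTM zone 14N: λ₀ = -99°, k₀ = 0.9996.
P1 (19.9276°, -98.4188°) → (560825.112, 2203574.705) m.
P2 (19.7923°, -98.2454°) → (579039.892, 2188673.743) m.
P3 (19.9439°, -98.0016°) → (604478.893, 2205583.823) m.

P1: E 560825 m, N 2203575 m; P2: E 579040 m, N 2188674 m; P3: E 604479 m, N 2205584 m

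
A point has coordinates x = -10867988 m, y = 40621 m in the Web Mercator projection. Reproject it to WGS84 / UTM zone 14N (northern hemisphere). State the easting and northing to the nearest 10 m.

Web Mercator inverse (R = 6378137 m) → φ = 0.36490218°, λ = -97.62879728°.
UTM 14N forward: E = 652592.122 m, N = 40344.291 m.

E 652590 m, N 40340 m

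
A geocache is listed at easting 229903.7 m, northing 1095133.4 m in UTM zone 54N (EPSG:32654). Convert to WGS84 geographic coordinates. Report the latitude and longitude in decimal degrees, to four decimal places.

Zone 54N: λ₀ = 141°, k₀ = 0.9996, false easting 500000 m.
Meridian distance M = (N − FN)/k₀ = 1095571.6 m.
Inverse transverse Mercator on WGS84 gives φ = 9.89799983°, λ = 138.53700003°.

lat 9.8980°, lon 138.5370°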